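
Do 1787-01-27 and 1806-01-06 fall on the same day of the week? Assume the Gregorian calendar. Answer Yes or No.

No

From Jan 27, 1787 to Jan 6, 1806 is 6918 days.
6918 mod 7 = 2, so they are different weekdays.
(Jan 27, 1787 is a Saturday; Jan 6, 1806 is a Monday.)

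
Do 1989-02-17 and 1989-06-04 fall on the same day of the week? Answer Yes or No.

From Feb 17, 1989 to Jun 4, 1989 is 107 days.
107 mod 7 = 2, so they are different weekdays.
(Feb 17, 1989 is a Friday; Jun 4, 1989 is a Sunday.)

No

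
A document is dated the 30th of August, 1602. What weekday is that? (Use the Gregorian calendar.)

Friday

Doomsday rule: the anchor day for the 1600s is Tuesday. For year 02: 2÷12 = 0 r 2, and 2÷4 = 0, so 0+2+0 = 2.
Tuesday + 2 ≡ Thursday — that's 1602's doomsday.
In August the doomsday date is Aug 8.
Aug 30 is 22 days after Aug 8; 22 mod 7 = 1, so Thursday + 1 = Friday.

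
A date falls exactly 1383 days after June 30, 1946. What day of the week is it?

Thursday

First find the weekday of Jun 30, 1946. Doomsday rule: the anchor day for the 1900s is Wednesday. For year 46: 46÷12 = 3 r 10, and 10÷4 = 2, so 3+10+2 = 15.
Wednesday + 15 ≡ Thursday — that's 1946's doomsday.
In June the doomsday date is Jun 6.
Jun 30 is 24 days after Jun 6; 24 mod 7 = 3, so Thursday + 3 = Sunday.
1383 mod 7 = 4, so 1383 days after a Sunday is Sunday + 4 = Thursday.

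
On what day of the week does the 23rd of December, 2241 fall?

Thursday

Doomsday rule: the anchor day for the 2200s is Friday. For year 41: 41÷12 = 3 r 5, and 5÷4 = 1, so 3+5+1 = 9.
Friday + 9 ≡ Sunday — that's 2241's doomsday.
In December the doomsday date is Dec 12.
Dec 23 is 11 days after Dec 12; 11 mod 7 = 4, so Sunday + 4 = Thursday.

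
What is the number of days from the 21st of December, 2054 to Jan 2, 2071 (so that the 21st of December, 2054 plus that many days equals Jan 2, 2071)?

Dec 21, 2054 → Dec 21, 2055: 365 days.
Dec 21, 2055 → Dec 21, 2056: 366 days (Feb 29, 2056 is in that span).
Dec 21, 2056 → Dec 21, 2057: 365 days.
Dec 21, 2057 → Dec 21, 2058: 365 days.
Dec 21, 2058 → Dec 21, 2059: 365 days.
Dec 21, 2059 → Dec 21, 2060: 366 days (Feb 29, 2060 is in that span).
Dec 21, 2060 → Dec 21, 2061: 365 days.
Dec 21, 2061 → Dec 21, 2062: 365 days.
Dec 21, 2062 → Dec 21, 2063: 365 days.
Dec 21, 2063 → Dec 21, 2064: 366 days (Feb 29, 2064 is in that span).
Dec 21, 2064 → Dec 21, 2065: 365 days.
Dec 21, 2065 → Dec 21, 2066: 365 days.
Dec 21, 2066 → Dec 21, 2067: 365 days.
Dec 21, 2067 → Dec 21, 2068: 366 days (Feb 29, 2068 is in that span).
Dec 21, 2068 → Dec 21, 2069: 365 days.
Dec 21, 2069 → Jan 21, 2070: 31 days (December has 31).
Jan 21, 2070 → Feb 21, 2070: 31 days (January has 31).
Feb 21, 2070 → Mar 21, 2070: 28 days (February has 28).
Mar 21, 2070 → Apr 21, 2070: 31 days (March has 31).
Apr 21, 2070 → May 21, 2070: 30 days (April has 30).
May 21, 2070 → Jun 21, 2070: 31 days (May has 31).
Jun 21, 2070 → Jul 21, 2070: 30 days (June has 30).
Jul 21, 2070 → Aug 21, 2070: 31 days (July has 31).
Aug 21, 2070 → Sep 21, 2070: 31 days (August has 31).
Sep 21, 2070 → Oct 21, 2070: 30 days (September has 30).
Oct 21, 2070 → Nov 21, 2070: 31 days (October has 31).
Nov 21, 2070 → Dec 21, 2070: 30 days (November has 30).
Dec 21, 2070 → Jan 2, 2071: 12 days.
Total: 5856 days.

5856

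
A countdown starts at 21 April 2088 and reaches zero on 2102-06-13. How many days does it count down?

5165

Apr 21, 2088 → Apr 21, 2089: 365 days.
Apr 21, 2089 → Apr 21, 2090: 365 days.
Apr 21, 2090 → Apr 21, 2091: 365 days.
Apr 21, 2091 → Apr 21, 2092: 366 days (Feb 29, 2092 is in that span).
Apr 21, 2092 → Apr 21, 2093: 365 days.
Apr 21, 2093 → Apr 21, 2094: 365 days.
Apr 21, 2094 → Apr 21, 2095: 365 days.
Apr 21, 2095 → Apr 21, 2096: 366 days (Feb 29, 2096 is in that span).
Apr 21, 2096 → Apr 21, 2097: 365 days.
Apr 21, 2097 → Apr 21, 2098: 365 days.
Apr 21, 2098 → Apr 21, 2099: 365 days.
Apr 21, 2099 → Apr 21, 2100: 365 days.
Apr 21, 2100 → Apr 21, 2101: 365 days.
Apr 21, 2101 → Apr 21, 2102: 365 days.
Apr 21, 2102 → May 21, 2102: 30 days (April has 30).
May 21, 2102 → Jun 13, 2102: 23 days.
Total: 5165 days.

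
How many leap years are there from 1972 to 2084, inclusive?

Multiples of 4 in [1972,2084]: 29.
Of those, multiples of 100: 1 (not leap unless ÷400).
Multiples of 400: 1.
Leap years = 29 − 1 + 1 = 29.

29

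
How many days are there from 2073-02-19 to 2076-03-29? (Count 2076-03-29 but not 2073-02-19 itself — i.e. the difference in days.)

1134

Feb 19, 2073 → Feb 19, 2074: 365 days.
Feb 19, 2074 → Feb 19, 2075: 365 days.
Feb 19, 2075 → Feb 19, 2076: 365 days.
Feb 19, 2076 → Mar 19, 2076: 29 days (February has 29).
Mar 19, 2076 → Mar 29, 2076: 10 days.
Total: 1134 days.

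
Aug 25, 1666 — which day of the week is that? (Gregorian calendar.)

Wednesday

Doomsday rule: the anchor day for the 1600s is Tuesday. For year 66: 66÷12 = 5 r 6, and 6÷4 = 1, so 5+6+1 = 12.
Tuesday + 12 ≡ Sunday — that's 1666's doomsday.
In August the doomsday date is Aug 8.
Aug 25 is 17 days after Aug 8; 17 mod 7 = 3, so Sunday + 3 = Wednesday.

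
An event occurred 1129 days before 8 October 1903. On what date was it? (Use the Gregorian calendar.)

September 4, 1900

−365 (one year) → Oct 8, 1902 (764 left).
−365 (one year) → Oct 8, 1901 (399 left).
−8 → Sep 30, 1901 (end of Sep, 30 days; 391 left).
−30 → Aug 31, 1901 (end of Aug, 31 days; 361 left).
−31 → Jul 31, 1901 (end of Jul, 31 days; 330 left).
−31 → Jun 30, 1901 (end of Jun, 30 days; 299 left).
−30 → May 31, 1901 (end of May, 31 days; 269 left).
−31 → Apr 30, 1901 (end of Apr, 30 days; 238 left).
−30 → Mar 31, 1901 (end of Mar, 31 days; 208 left).
−31 → Feb 28, 1901 (end of Feb, 28 days; 177 left).
−28 → Jan 31, 1901 (end of Jan, 31 days; 149 left).
−31 → Dec 31, 1900 (end of Dec, 31 days; 118 left).
−31 → Nov 30, 1900 (end of Nov, 30 days; 87 left).
−30 → Oct 31, 1900 (end of Oct, 31 days; 57 left).
−31 → Sep 30, 1900 (end of Sep, 30 days; 26 left).
−26 → Sep 4, 1900.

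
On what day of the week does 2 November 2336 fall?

Doomsday rule: the anchor day for the 2300s is Wednesday. For year 36: 36÷12 = 3 r 0, and 0÷4 = 0, so 3+0+0 = 3.
Wednesday + 3 ≡ Saturday — that's 2336's doomsday.
In November the doomsday date is Nov 7.
Nov 2 is 5 days before Nov 7; 5 mod 7 = 5, so Saturday − 5 = Monday.

Monday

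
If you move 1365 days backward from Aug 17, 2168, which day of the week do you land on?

Wednesday

Aug 17, 2168 is a Wednesday.
1365 mod 7 = 0, so 1365 days before a Wednesday is Wednesday − 0 = Wednesday.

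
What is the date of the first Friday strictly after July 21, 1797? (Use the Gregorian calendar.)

July 28, 1797

Jul 21, 1797 is a Friday.
From Friday to the next Friday is 7 days.
Jul 21, 1797 + 7 = Jul 28, 1797.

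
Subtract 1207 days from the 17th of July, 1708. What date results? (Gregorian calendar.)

March 28, 1705

−366 (one year; includes Feb 29, 1708) → Jul 17, 1707 (841 left).
−365 (one year) → Jul 17, 1706 (476 left).
−365 (one year) → Jul 17, 1705 (111 left).
−17 → Jun 30, 1705 (end of Jun, 30 days; 94 left).
−30 → May 31, 1705 (end of May, 31 days; 64 left).
−31 → Apr 30, 1705 (end of Apr, 30 days; 33 left).
−30 → Mar 31, 1705 (end of Mar, 31 days; 3 left).
−3 → Mar 28, 1705.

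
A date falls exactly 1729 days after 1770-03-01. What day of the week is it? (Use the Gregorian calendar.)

Thursday

Mar 1, 1770 is a Thursday.
1729 mod 7 = 0, so 1729 days after a Thursday is Thursday + 0 = Thursday.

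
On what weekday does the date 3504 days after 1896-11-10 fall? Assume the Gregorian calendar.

First find the weekday of Nov 10, 1896. Doomsday rule: the anchor day for the 1800s is Friday. For year 96: 96÷12 = 8 r 0, and 0÷4 = 0, so 8+0+0 = 8.
Friday + 8 ≡ Saturday — that's 1896's doomsday.
In November the doomsday date is Nov 7.
Nov 10 is 3 days after Nov 7; 3 mod 7 = 3, so Saturday + 3 = Tuesday.
3504 mod 7 = 4, so 3504 days after a Tuesday is Tuesday + 4 = Saturday.

Saturday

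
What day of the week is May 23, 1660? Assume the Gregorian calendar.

Doomsday rule: the anchor day for the 1600s is Tuesday. For year 60: 60÷12 = 5 r 0, and 0÷4 = 0, so 5+0+0 = 5.
Tuesday + 5 ≡ Sunday — that's 1660's doomsday.
In May the doomsday date is May 9.
May 23 is 14 days after May 9; 14 mod 7 = 0, so Sunday + 0 = Sunday.

Sunday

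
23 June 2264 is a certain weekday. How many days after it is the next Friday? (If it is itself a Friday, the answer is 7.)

1

Jun 23, 2264 is a Thursday.
From Thursday to the next Friday is 1 day.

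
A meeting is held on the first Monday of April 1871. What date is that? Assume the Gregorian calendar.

April 1, 1871 is a Saturday.
The first Monday is therefore April 3 (2 days later).

April 3, 1871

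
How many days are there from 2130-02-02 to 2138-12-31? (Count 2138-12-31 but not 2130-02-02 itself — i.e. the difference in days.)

Feb 2, 2130 → Feb 2, 2131: 365 days.
Feb 2, 2131 → Feb 2, 2132: 365 days.
Feb 2, 2132 → Feb 2, 2133: 366 days (Feb 29, 2132 is in that span).
Feb 2, 2133 → Feb 2, 2134: 365 days.
Feb 2, 2134 → Feb 2, 2135: 365 days.
Feb 2, 2135 → Feb 2, 2136: 365 days.
Feb 2, 2136 → Feb 2, 2137: 366 days (Feb 29, 2136 is in that span).
Feb 2, 2137 → Feb 2, 2138: 365 days.
Feb 2, 2138 → Mar 2, 2138: 28 days (February has 28).
Mar 2, 2138 → Apr 2, 2138: 31 days (March has 31).
Apr 2, 2138 → May 2, 2138: 30 days (April has 30).
May 2, 2138 → Jun 2, 2138: 31 days (May has 31).
Jun 2, 2138 → Jul 2, 2138: 30 days (June has 30).
Jul 2, 2138 → Aug 2, 2138: 31 days (July has 31).
Aug 2, 2138 → Sep 2, 2138: 31 days (August has 31).
Sep 2, 2138 → Oct 2, 2138: 30 days (September has 30).
Oct 2, 2138 → Nov 2, 2138: 31 days (October has 31).
Nov 2, 2138 → Dec 2, 2138: 30 days (November has 30).
Dec 2, 2138 → Dec 31, 2138: 29 days.
Total: 3254 days.

3254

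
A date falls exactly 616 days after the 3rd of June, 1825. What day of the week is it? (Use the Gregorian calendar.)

Friday

First find the weekday of Jun 3, 1825. Doomsday rule: the anchor day for the 1800s is Friday. For year 25: 25÷12 = 2 r 1, and 1÷4 = 0, so 2+1+0 = 3.
Friday + 3 ≡ Monday — that's 1825's doomsday.
In June the doomsday date is Jun 6.
Jun 3 is 3 days before Jun 6; 3 mod 7 = 3, so Monday − 3 = Friday.
616 mod 7 = 0, so 616 days after a Friday is Friday + 0 = Friday.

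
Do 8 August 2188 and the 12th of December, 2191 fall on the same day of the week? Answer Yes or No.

No

From Aug 8, 2188 to Dec 12, 2191 is 1221 days.
1221 mod 7 = 3, so they are different weekdays.
(Aug 8, 2188 is a Friday; Dec 12, 2191 is a Monday.)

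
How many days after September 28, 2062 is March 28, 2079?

6025

Sep 28, 2062 → Sep 28, 2063: 365 days.
Sep 28, 2063 → Sep 28, 2064: 366 days (Feb 29, 2064 is in that span).
Sep 28, 2064 → Sep 28, 2065: 365 days.
Sep 28, 2065 → Sep 28, 2066: 365 days.
Sep 28, 2066 → Sep 28, 2067: 365 days.
Sep 28, 2067 → Sep 28, 2068: 366 days (Feb 29, 2068 is in that span).
Sep 28, 2068 → Sep 28, 2069: 365 days.
Sep 28, 2069 → Sep 28, 2070: 365 days.
Sep 28, 2070 → Sep 28, 2071: 365 days.
Sep 28, 2071 → Sep 28, 2072: 366 days (Feb 29, 2072 is in that span).
Sep 28, 2072 → Sep 28, 2073: 365 days.
Sep 28, 2073 → Sep 28, 2074: 365 days.
Sep 28, 2074 → Sep 28, 2075: 365 days.
Sep 28, 2075 → Sep 28, 2076: 366 days (Feb 29, 2076 is in that span).
Sep 28, 2076 → Sep 28, 2077: 365 days.
Sep 28, 2077 → Sep 28, 2078: 365 days.
Sep 28, 2078 → Oct 28, 2078: 30 days (September has 30).
Oct 28, 2078 → Nov 28, 2078: 31 days (October has 31).
Nov 28, 2078 → Dec 28, 2078: 30 days (November has 30).
Dec 28, 2078 → Jan 28, 2079: 31 days (December has 31).
Jan 28, 2079 → Feb 28, 2079: 31 days (January has 31).
Feb 28, 2079 → Mar 28, 2079: 28 days.
Total: 6025 days.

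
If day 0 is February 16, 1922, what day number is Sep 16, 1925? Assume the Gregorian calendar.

Feb 16, 1922 → Feb 16, 1923: 365 days.
Feb 16, 1923 → Feb 16, 1924: 365 days.
Feb 16, 1924 → Feb 16, 1925: 366 days (Feb 29, 1924 is in that span).
Feb 16, 1925 → Mar 16, 1925: 28 days (February has 28).
Mar 16, 1925 → Apr 16, 1925: 31 days (March has 31).
Apr 16, 1925 → May 16, 1925: 30 days (April has 30).
May 16, 1925 → Jun 16, 1925: 31 days (May has 31).
Jun 16, 1925 → Jul 16, 1925: 30 days (June has 30).
Jul 16, 1925 → Aug 16, 1925: 31 days (July has 31).
Aug 16, 1925 → Sep 16, 1925: 31 days.
Total: 1308 days.

1308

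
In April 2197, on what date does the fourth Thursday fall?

April 1, 2197 is a Saturday.
The first Thursday is therefore April 6 (5 days later).
The fourth Thursday is 6 + 3×7 = April 27.

April 27, 2197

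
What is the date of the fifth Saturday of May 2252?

May 1, 2252 is a Saturday.
The first Saturday is therefore May 1 (same day).
The fifth Saturday is 1 + 4×7 = May 29.

May 29, 2252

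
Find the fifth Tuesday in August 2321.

August 30, 2321

August 1, 2321 is a Monday.
The first Tuesday is therefore August 2 (1 days later).
The fifth Tuesday is 2 + 4×7 = August 30.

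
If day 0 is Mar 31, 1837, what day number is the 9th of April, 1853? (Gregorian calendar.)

5853

Mar 31, 1837 → Mar 31, 1838: 365 days.
Mar 31, 1838 → Mar 31, 1839: 365 days.
Mar 31, 1839 → Mar 31, 1840: 366 days (Feb 29, 1840 is in that span).
Mar 31, 1840 → Mar 31, 1841: 365 days.
Mar 31, 1841 → Mar 31, 1842: 365 days.
Mar 31, 1842 → Mar 31, 1843: 365 days.
Mar 31, 1843 → Mar 31, 1844: 366 days (Feb 29, 1844 is in that span).
Mar 31, 1844 → Mar 31, 1845: 365 days.
Mar 31, 1845 → Mar 31, 1846: 365 days.
Mar 31, 1846 → Mar 31, 1847: 365 days.
Mar 31, 1847 → Mar 31, 1848: 366 days (Feb 29, 1848 is in that span).
Mar 31, 1848 → Mar 31, 1849: 365 days.
Mar 31, 1849 → Mar 31, 1850: 365 days.
Mar 31, 1850 → Mar 31, 1851: 365 days.
Mar 31, 1851 → Mar 31, 1852: 366 days (Feb 29, 1852 is in that span).
Mar 31, 1852 → Apr 30, 1852: 30 days (March has 31).
Apr 30, 1852 → May 30, 1852: 30 days (April has 30).
May 30, 1852 → Jun 30, 1852: 31 days (May has 31).
Jun 30, 1852 → Jul 30, 1852: 30 days (June has 30).
Jul 30, 1852 → Aug 30, 1852: 31 days (July has 31).
Aug 30, 1852 → Sep 30, 1852: 31 days (August has 31).
Sep 30, 1852 → Oct 30, 1852: 30 days (September has 30).
Oct 30, 1852 → Nov 30, 1852: 31 days (October has 31).
Nov 30, 1852 → Dec 30, 1852: 30 days (November has 30).
Dec 30, 1852 → Jan 30, 1853: 31 days (December has 31).
Jan 30, 1853 → Feb 28, 1853: 29 days (January has 31).
Feb 28, 1853 → Mar 28, 1853: 28 days (February has 28).
Mar 28, 1853 → Apr 9, 1853: 12 days.
Total: 5853 days.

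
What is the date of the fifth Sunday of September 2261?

September 1, 2261 is a Sunday.
The first Sunday is therefore September 1 (same day).
The fifth Sunday is 1 + 4×7 = September 29.

September 29, 2261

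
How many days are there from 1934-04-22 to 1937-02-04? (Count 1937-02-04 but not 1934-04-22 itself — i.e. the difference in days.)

1019

Apr 22, 1934 → Apr 22, 1935: 365 days.
Apr 22, 1935 → Apr 22, 1936: 366 days (Feb 29, 1936 is in that span).
Apr 22, 1936 → May 22, 1936: 30 days (April has 30).
May 22, 1936 → Jun 22, 1936: 31 days (May has 31).
Jun 22, 1936 → Jul 22, 1936: 30 days (June has 30).
Jul 22, 1936 → Aug 22, 1936: 31 days (July has 31).
Aug 22, 1936 → Sep 22, 1936: 31 days (August has 31).
Sep 22, 1936 → Oct 22, 1936: 30 days (September has 30).
Oct 22, 1936 → Nov 22, 1936: 31 days (October has 31).
Nov 22, 1936 → Dec 22, 1936: 30 days (November has 30).
Dec 22, 1936 → Jan 22, 1937: 31 days (December has 31).
Jan 22, 1937 → Feb 4, 1937: 13 days.
Total: 1019 days.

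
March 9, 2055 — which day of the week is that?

Doomsday rule: the anchor day for the 2000s is Tuesday. For year 55: 55÷12 = 4 r 7, and 7÷4 = 1, so 4+7+1 = 12.
Tuesday + 12 ≡ Sunday — that's 2055's doomsday.
In March the doomsday date is Mar 14.
Mar 9 is 5 days before Mar 14; 5 mod 7 = 5, so Sunday − 5 = Tuesday.

Tuesday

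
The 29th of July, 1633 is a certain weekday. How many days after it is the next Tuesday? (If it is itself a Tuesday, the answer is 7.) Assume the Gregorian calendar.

4

Jul 29, 1633 is a Friday.
From Friday to the next Tuesday is 4 days.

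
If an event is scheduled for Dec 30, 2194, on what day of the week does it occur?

Tuesday

Doomsday rule: the anchor day for the 2100s is Sunday. For year 94: 94÷12 = 7 r 10, and 10÷4 = 2, so 7+10+2 = 19.
Sunday + 19 ≡ Friday — that's 2194's doomsday.
In December the doomsday date is Dec 12.
Dec 30 is 18 days after Dec 12; 18 mod 7 = 4, so Friday + 4 = Tuesday.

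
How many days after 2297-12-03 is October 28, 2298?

Dec 3, 2297 → Jan 3, 2298: 31 days (December has 31).
Jan 3, 2298 → Feb 3, 2298: 31 days (January has 31).
Feb 3, 2298 → Mar 3, 2298: 28 days (February has 28).
Mar 3, 2298 → Apr 3, 2298: 31 days (March has 31).
Apr 3, 2298 → May 3, 2298: 30 days (April has 30).
May 3, 2298 → Jun 3, 2298: 31 days (May has 31).
Jun 3, 2298 → Jul 3, 2298: 30 days (June has 30).
Jul 3, 2298 → Aug 3, 2298: 31 days (July has 31).
Aug 3, 2298 → Sep 3, 2298: 31 days (August has 31).
Sep 3, 2298 → Oct 3, 2298: 30 days (September has 30).
Oct 3, 2298 → Oct 28, 2298: 25 days.
Total: 329 days.

329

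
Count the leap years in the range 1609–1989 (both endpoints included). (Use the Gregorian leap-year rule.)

92

Multiples of 4 in [1609,1989]: 95.
Of those, multiples of 100: 3 (not leap unless ÷400).
Multiples of 400: 0.
Leap years = 95 − 3 + 0 = 92.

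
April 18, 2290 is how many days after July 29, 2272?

6472

Jul 29, 2272 → Jul 29, 2273: 365 days.
Jul 29, 2273 → Jul 29, 2274: 365 days.
Jul 29, 2274 → Jul 29, 2275: 365 days.
Jul 29, 2275 → Jul 29, 2276: 366 days (Feb 29, 2276 is in that span).
Jul 29, 2276 → Jul 29, 2277: 365 days.
Jul 29, 2277 → Jul 29, 2278: 365 days.
Jul 29, 2278 → Jul 29, 2279: 365 days.
Jul 29, 2279 → Jul 29, 2280: 366 days (Feb 29, 2280 is in that span).
Jul 29, 2280 → Jul 29, 2281: 365 days.
Jul 29, 2281 → Jul 29, 2282: 365 days.
Jul 29, 2282 → Jul 29, 2283: 365 days.
Jul 29, 2283 → Jul 29, 2284: 366 days (Feb 29, 2284 is in that span).
Jul 29, 2284 → Jul 29, 2285: 365 days.
Jul 29, 2285 → Jul 29, 2286: 365 days.
Jul 29, 2286 → Jul 29, 2287: 365 days.
Jul 29, 2287 → Jul 29, 2288: 366 days (Feb 29, 2288 is in that span).
Jul 29, 2288 → Jul 29, 2289: 365 days.
Jul 29, 2289 → Aug 29, 2289: 31 days (July has 31).
Aug 29, 2289 → Sep 29, 2289: 31 days (August has 31).
Sep 29, 2289 → Oct 29, 2289: 30 days (September has 30).
Oct 29, 2289 → Nov 29, 2289: 31 days (October has 31).
Nov 29, 2289 → Dec 29, 2289: 30 days (November has 30).
Dec 29, 2289 → Jan 29, 2290: 31 days (December has 31).
Jan 29, 2290 → Feb 28, 2290: 30 days (January has 31).
Feb 28, 2290 → Mar 28, 2290: 28 days (February has 28).
Mar 28, 2290 → Apr 18, 2290: 21 days.
Total: 6472 days.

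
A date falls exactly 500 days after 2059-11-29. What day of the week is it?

Tuesday

First find the weekday of Nov 29, 2059. Doomsday rule: the anchor day for the 2000s is Tuesday. For year 59: 59÷12 = 4 r 11, and 11÷4 = 2, so 4+11+2 = 17.
Tuesday + 17 ≡ Friday — that's 2059's doomsday.
In November the doomsday date is Nov 7.
Nov 29 is 22 days after Nov 7; 22 mod 7 = 1, so Friday + 1 = Saturday.
500 mod 7 = 3, so 500 days after a Saturday is Saturday + 3 = Tuesday.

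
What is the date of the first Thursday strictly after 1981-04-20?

April 23, 1981

Apr 20, 1981 is a Monday.
From Monday to the next Thursday is 3 days.
Apr 20, 1981 + 3 = Apr 23, 1981.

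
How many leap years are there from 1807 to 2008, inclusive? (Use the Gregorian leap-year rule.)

Multiples of 4 in [1807,2008]: 51.
Of those, multiples of 100: 2 (not leap unless ÷400).
Multiples of 400: 1.
Leap years = 51 − 2 + 1 = 50.

50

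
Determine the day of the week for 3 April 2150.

Friday

January 1, 2150 is a Thursday.
Jan 1, 2150 → Feb 1, 2150: 31 days (January has 31).
Feb 1, 2150 → Mar 1, 2150: 28 days (February has 28).
Mar 1, 2150 → Apr 1, 2150: 31 days (March has 31).
Apr 1, 2150 → Apr 3, 2150: 2 days.
Total: 92 days.
92 mod 7 = 1, so Thursday + 1 = Friday.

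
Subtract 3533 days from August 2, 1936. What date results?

−366 (one year; includes Feb 29, 1936) → Aug 2, 1935 (3167 left).
−365 (one year) → Aug 2, 1934 (2802 left).
−365 (one year) → Aug 2, 1933 (2437 left).
−365 (one year) → Aug 2, 1932 (2072 left).
−366 (one year; includes Feb 29, 1932) → Aug 2, 1931 (1706 left).
−365 (one year) → Aug 2, 1930 (1341 left).
−365 (one year) → Aug 2, 1929 (976 left).
−365 (one year) → Aug 2, 1928 (611 left).
−366 (one year; includes Feb 29, 1928) → Aug 2, 1927 (245 left).
−2 → Jul 31, 1927 (end of Jul, 31 days; 243 left).
−31 → Jun 30, 1927 (end of Jun, 30 days; 212 left).
−30 → May 31, 1927 (end of May, 31 days; 182 left).
−31 → Apr 30, 1927 (end of Apr, 30 days; 151 left).
−30 → Mar 31, 1927 (end of Mar, 31 days; 121 left).
−31 → Feb 28, 1927 (end of Feb, 28 days; 90 left).
−28 → Jan 31, 1927 (end of Jan, 31 days; 62 left).
−31 → Dec 31, 1926 (end of Dec, 31 days; 31 left).
−31 → Nov 30, 1926 (end of Nov, 30 days; 0 left).

November 30, 1926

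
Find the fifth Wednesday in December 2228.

December 31, 2228

December 1, 2228 is a Monday.
The first Wednesday is therefore December 3 (2 days later).
The fifth Wednesday is 3 + 4×7 = December 31.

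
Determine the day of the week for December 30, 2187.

Sunday

Doomsday rule: the anchor day for the 2100s is Sunday. For year 87: 87÷12 = 7 r 3, and 3÷4 = 0, so 7+3+0 = 10.
Sunday + 10 ≡ Wednesday — that's 2187's doomsday.
In December the doomsday date is Dec 12.
Dec 30 is 18 days after Dec 12; 18 mod 7 = 4, so Wednesday + 4 = Sunday.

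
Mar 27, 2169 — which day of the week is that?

Monday

Doomsday rule: the anchor day for the 2100s is Sunday. For year 69: 69÷12 = 5 r 9, and 9÷4 = 2, so 5+9+2 = 16.
Sunday + 16 ≡ Tuesday — that's 2169's doomsday.
In March the doomsday date is Mar 14.
Mar 27 is 13 days after Mar 14; 13 mod 7 = 6, so Tuesday + 6 = Monday.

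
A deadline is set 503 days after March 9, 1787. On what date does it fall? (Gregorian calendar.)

July 24, 1788

+366 (one year; includes Feb 29, 1788) → Mar 9, 1788 (137 left).
Mar has 31 days: +23 → Apr 1, 1788 (114 left).
Apr has 30 days: +30 → May 1, 1788 (84 left).
May has 31 days: +31 → Jun 1, 1788 (53 left).
Jun has 30 days: +30 → Jul 1, 1788 (23 left).
+23 → Jul 24, 1788.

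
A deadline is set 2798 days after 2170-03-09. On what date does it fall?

+365 (one year) → Mar 9, 2171 (2433 left).
+366 (one year; includes Feb 29, 2172) → Mar 9, 2172 (2067 left).
+365 (one year) → Mar 9, 2173 (1702 left).
+365 (one year) → Mar 9, 2174 (1337 left).
+365 (one year) → Mar 9, 2175 (972 left).
+366 (one year; includes Feb 29, 2176) → Mar 9, 2176 (606 left).
+365 (one year) → Mar 9, 2177 (241 left).
Mar has 31 days: +23 → Apr 1, 2177 (218 left).
Apr has 30 days: +30 → May 1, 2177 (188 left).
May has 31 days: +31 → Jun 1, 2177 (157 left).
Jun has 30 days: +30 → Jul 1, 2177 (127 left).
Jul has 31 days: +31 → Aug 1, 2177 (96 left).
Aug has 31 days: +31 → Sep 1, 2177 (65 left).
Sep has 30 days: +30 → Oct 1, 2177 (35 left).
Oct has 31 days: +31 → Nov 1, 2177 (4 left).
+4 → Nov 5, 2177.

November 5, 2177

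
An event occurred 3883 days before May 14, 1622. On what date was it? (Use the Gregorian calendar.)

September 26, 1611

−365 (one year) → May 14, 1621 (3518 left).
−365 (one year) → May 14, 1620 (3153 left).
−366 (one year; includes Feb 29, 1620) → May 14, 1619 (2787 left).
−365 (one year) → May 14, 1618 (2422 left).
−365 (one year) → May 14, 1617 (2057 left).
−365 (one year) → May 14, 1616 (1692 left).
−366 (one year; includes Feb 29, 1616) → May 14, 1615 (1326 left).
−365 (one year) → May 14, 1614 (961 left).
−365 (one year) → May 14, 1613 (596 left).
−365 (one year) → May 14, 1612 (231 left).
−14 → Apr 30, 1612 (end of Apr, 30 days; 217 left).
−30 → Mar 31, 1612 (end of Mar, 31 days; 187 left).
−31 → Feb 29, 1612 (end of Feb, 29 days; 156 left).
−29 → Jan 31, 1612 (end of Jan, 31 days; 127 left).
−31 → Dec 31, 1611 (end of Dec, 31 days; 96 left).
−31 → Nov 30, 1611 (end of Nov, 30 days; 65 left).
−30 → Oct 31, 1611 (end of Oct, 31 days; 35 left).
−31 → Sep 30, 1611 (end of Sep, 30 days; 4 left).
−4 → Sep 26, 1611.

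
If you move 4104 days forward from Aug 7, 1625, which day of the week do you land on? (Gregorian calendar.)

Saturday

Aug 7, 1625 is a Thursday.
4104 mod 7 = 2, so 4104 days after a Thursday is Thursday + 2 = Saturday.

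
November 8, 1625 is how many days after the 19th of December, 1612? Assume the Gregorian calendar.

4707

Dec 19, 1612 → Dec 19, 1613: 365 days.
Dec 19, 1613 → Dec 19, 1614: 365 days.
Dec 19, 1614 → Dec 19, 1615: 365 days.
Dec 19, 1615 → Dec 19, 1616: 366 days (Feb 29, 1616 is in that span).
Dec 19, 1616 → Dec 19, 1617: 365 days.
Dec 19, 1617 → Dec 19, 1618: 365 days.
Dec 19, 1618 → Dec 19, 1619: 365 days.
Dec 19, 1619 → Dec 19, 1620: 366 days (Feb 29, 1620 is in that span).
Dec 19, 1620 → Dec 19, 1621: 365 days.
Dec 19, 1621 → Dec 19, 1622: 365 days.
Dec 19, 1622 → Dec 19, 1623: 365 days.
Dec 19, 1623 → Dec 19, 1624: 366 days (Feb 29, 1624 is in that span).
Dec 19, 1624 → Jan 19, 1625: 31 days (December has 31).
Jan 19, 1625 → Feb 19, 1625: 31 days (January has 31).
Feb 19, 1625 → Mar 19, 1625: 28 days (February has 28).
Mar 19, 1625 → Apr 19, 1625: 31 days (March has 31).
Apr 19, 1625 → May 19, 1625: 30 days (April has 30).
May 19, 1625 → Jun 19, 1625: 31 days (May has 31).
Jun 19, 1625 → Jul 19, 1625: 30 days (June has 30).
Jul 19, 1625 → Aug 19, 1625: 31 days (July has 31).
Aug 19, 1625 → Sep 19, 1625: 31 days (August has 31).
Sep 19, 1625 → Oct 19, 1625: 30 days (September has 30).
Oct 19, 1625 → Nov 8, 1625: 20 days.
Total: 4707 days.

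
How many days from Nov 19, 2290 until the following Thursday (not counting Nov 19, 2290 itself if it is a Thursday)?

Nov 19, 2290 is a Wednesday.
From Wednesday to the next Thursday is 1 day.

1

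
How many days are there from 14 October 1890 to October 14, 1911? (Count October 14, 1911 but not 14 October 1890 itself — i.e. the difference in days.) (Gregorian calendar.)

Oct 14, 1890 → Oct 14, 1891: 365 days.
Oct 14, 1891 → Oct 14, 1892: 366 days (Feb 29, 1892 is in that span).
Oct 14, 1892 → Oct 14, 1893: 365 days.
Oct 14, 1893 → Oct 14, 1894: 365 days.
Oct 14, 1894 → Oct 14, 1895: 365 days.
Oct 14, 1895 → Oct 14, 1896: 366 days (Feb 29, 1896 is in that span).
Oct 14, 1896 → Oct 14, 1897: 365 days.
Oct 14, 1897 → Oct 14, 1898: 365 days.
Oct 14, 1898 → Oct 14, 1899: 365 days.
Oct 14, 1899 → Oct 14, 1900: 365 days.
Oct 14, 1900 → Oct 14, 1901: 365 days.
Oct 14, 1901 → Oct 14, 1902: 365 days.
Oct 14, 1902 → Oct 14, 1903: 365 days.
Oct 14, 1903 → Oct 14, 1904: 366 days (Feb 29, 1904 is in that span).
Oct 14, 1904 → Oct 14, 1905: 365 days.
Oct 14, 1905 → Oct 14, 1906: 365 days.
Oct 14, 1906 → Oct 14, 1907: 365 days.
Oct 14, 1907 → Oct 14, 1908: 366 days (Feb 29, 1908 is in that span).
Oct 14, 1908 → Oct 14, 1909: 365 days.
Oct 14, 1909 → Oct 14, 1910: 365 days.
Oct 14, 1910 → Nov 14, 1910: 31 days (October has 31).
Nov 14, 1910 → Dec 14, 1910: 30 days (November has 30).
Dec 14, 1910 → Jan 14, 1911: 31 days (December has 31).
Jan 14, 1911 → Feb 14, 1911: 31 days (January has 31).
Feb 14, 1911 → Mar 14, 1911: 28 days (February has 28).
Mar 14, 1911 → Apr 14, 1911: 31 days (March has 31).
Apr 14, 1911 → May 14, 1911: 30 days (April has 30).
May 14, 1911 → Jun 14, 1911: 31 days (May has 31).
Jun 14, 1911 → Jul 14, 1911: 30 days (June has 30).
Jul 14, 1911 → Aug 14, 1911: 31 days (July has 31).
Aug 14, 1911 → Sep 14, 1911: 31 days (August has 31).
Sep 14, 1911 → Oct 14, 1911: 30 days.
Total: 7669 days.

7669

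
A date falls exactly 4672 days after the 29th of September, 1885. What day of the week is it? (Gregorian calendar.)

Sep 29, 1885 is a Tuesday.
4672 mod 7 = 3, so 4672 days after a Tuesday is Tuesday + 3 = Friday.

Friday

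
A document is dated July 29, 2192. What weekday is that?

Doomsday rule: the anchor day for the 2100s is Sunday. For year 92: 92÷12 = 7 r 8, and 8÷4 = 2, so 7+8+2 = 17.
Sunday + 17 ≡ Wednesday — that's 2192's doomsday.
In July the doomsday date is Jul 11.
Jul 29 is 18 days after Jul 11; 18 mod 7 = 4, so Wednesday + 4 = Sunday.

Sunday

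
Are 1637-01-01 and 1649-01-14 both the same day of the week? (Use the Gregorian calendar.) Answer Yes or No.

From Jan 1, 1637 to Jan 14, 1649 is 4396 days.
4396 mod 7 = 0, so they are the same weekday.
(Jan 1, 1637 is a Thursday; Jan 14, 1649 is a Thursday.)

Yes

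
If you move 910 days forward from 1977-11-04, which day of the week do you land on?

Nov 4, 1977 is a Friday.
910 mod 7 = 0, so 910 days after a Friday is Friday + 0 = Friday.

Friday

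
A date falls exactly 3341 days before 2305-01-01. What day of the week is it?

Friday

Jan 1, 2305 is a Sunday.
3341 mod 7 = 2, so 3341 days before a Sunday is Sunday − 2 = Friday.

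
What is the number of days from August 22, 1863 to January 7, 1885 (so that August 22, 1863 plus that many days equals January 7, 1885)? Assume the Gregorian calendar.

Aug 22, 1863 → Aug 22, 1864: 366 days (Feb 29, 1864 is in that span).
Aug 22, 1864 → Aug 22, 1865: 365 days.
Aug 22, 1865 → Aug 22, 1866: 365 days.
Aug 22, 1866 → Aug 22, 1867: 365 days.
Aug 22, 1867 → Aug 22, 1868: 366 days (Feb 29, 1868 is in that span).
Aug 22, 1868 → Aug 22, 1869: 365 days.
Aug 22, 1869 → Aug 22, 1870: 365 days.
Aug 22, 1870 → Aug 22, 1871: 365 days.
Aug 22, 1871 → Aug 22, 1872: 366 days (Feb 29, 1872 is in that span).
Aug 22, 1872 → Aug 22, 1873: 365 days.
Aug 22, 1873 → Aug 22, 1874: 365 days.
Aug 22, 1874 → Aug 22, 1875: 365 days.
Aug 22, 1875 → Aug 22, 1876: 366 days (Feb 29, 1876 is in that span).
Aug 22, 1876 → Aug 22, 1877: 365 days.
Aug 22, 1877 → Aug 22, 1878: 365 days.
Aug 22, 1878 → Aug 22, 1879: 365 days.
Aug 22, 1879 → Aug 22, 1880: 366 days (Feb 29, 1880 is in that span).
Aug 22, 1880 → Aug 22, 1881: 365 days.
Aug 22, 1881 → Aug 22, 1882: 365 days.
Aug 22, 1882 → Aug 22, 1883: 365 days.
Aug 22, 1883 → Aug 22, 1884: 366 days (Feb 29, 1884 is in that span).
Aug 22, 1884 → Sep 22, 1884: 31 days (August has 31).
Sep 22, 1884 → Oct 22, 1884: 30 days (September has 30).
Oct 22, 1884 → Nov 22, 1884: 31 days (October has 31).
Nov 22, 1884 → Dec 22, 1884: 30 days (November has 30).
Dec 22, 1884 → Jan 7, 1885: 16 days.
Total: 7809 days.

7809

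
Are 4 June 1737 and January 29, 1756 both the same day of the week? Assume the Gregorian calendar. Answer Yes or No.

From Jun 4, 1737 to Jan 29, 1756 is 6813 days.
6813 mod 7 = 2, so they are different weekdays.
(Jun 4, 1737 is a Tuesday; Jan 29, 1756 is a Thursday.)

No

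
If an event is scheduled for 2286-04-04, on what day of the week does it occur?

Doomsday rule: the anchor day for the 2200s is Friday. For year 86: 86÷12 = 7 r 2, and 2÷4 = 0, so 7+2+0 = 9.
Friday + 9 ≡ Sunday — that's 2286's doomsday.
In April the doomsday date is Apr 4.
Apr 4 is the doomsday itself: Sunday.

Sunday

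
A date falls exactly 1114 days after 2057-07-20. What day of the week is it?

First find the weekday of Jul 20, 2057. Doomsday rule: the anchor day for the 2000s is Tuesday. For year 57: 57÷12 = 4 r 9, and 9÷4 = 2, so 4+9+2 = 15.
Tuesday + 15 ≡ Wednesday — that's 2057's doomsday.
In July the doomsday date is Jul 11.
Jul 20 is 9 days after Jul 11; 9 mod 7 = 2, so Wednesday + 2 = Friday.
1114 mod 7 = 1, so 1114 days after a Friday is Friday + 1 = Saturday.

Saturday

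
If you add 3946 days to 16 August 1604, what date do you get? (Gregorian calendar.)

June 6, 1615

+365 (one year) → Aug 16, 1605 (3581 left).
+365 (one year) → Aug 16, 1606 (3216 left).
+365 (one year) → Aug 16, 1607 (2851 left).
+366 (one year; includes Feb 29, 1608) → Aug 16, 1608 (2485 left).
+365 (one year) → Aug 16, 1609 (2120 left).
+365 (one year) → Aug 16, 1610 (1755 left).
+365 (one year) → Aug 16, 1611 (1390 left).
+366 (one year; includes Feb 29, 1612) → Aug 16, 1612 (1024 left).
+365 (one year) → Aug 16, 1613 (659 left).
+365 (one year) → Aug 16, 1614 (294 left).
Aug has 31 days: +16 → Sep 1, 1614 (278 left).
Sep has 30 days: +30 → Oct 1, 1614 (248 left).
Oct has 31 days: +31 → Nov 1, 1614 (217 left).
Nov has 30 days: +30 → Dec 1, 1614 (187 left).
Dec has 31 days: +31 → Jan 1, 1615 (156 left).
Jan has 31 days: +31 → Feb 1, 1615 (125 left).
Feb has 28 days: +28 → Mar 1, 1615 (97 left).
Mar has 31 days: +31 → Apr 1, 1615 (66 left).
Apr has 30 days: +30 → May 1, 1615 (36 left).
May has 31 days: +31 → Jun 1, 1615 (5 left).
+5 → Jun 6, 1615.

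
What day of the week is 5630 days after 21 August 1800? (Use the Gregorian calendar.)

First find the weekday of Aug 21, 1800. Doomsday rule: the anchor day for the 1800s is Friday. For year 00: 0÷12 = 0 r 0, and 0÷4 = 0, so 0+0+0 = 0.
Friday + 0 ≡ Friday — that's 1800's doomsday.
In August the doomsday date is Aug 8.
Aug 21 is 13 days after Aug 8; 13 mod 7 = 6, so Friday + 6 = Thursday.
5630 mod 7 = 2, so 5630 days after a Thursday is Thursday + 2 = Saturday.

Saturday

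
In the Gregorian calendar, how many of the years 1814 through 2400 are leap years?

Multiples of 4 in [1814,2400]: 147.
Of those, multiples of 100: 6 (not leap unless ÷400).
Multiples of 400: 2.
Leap years = 147 − 6 + 2 = 143.

143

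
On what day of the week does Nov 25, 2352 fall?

Tuesday

Doomsday rule: the anchor day for the 2300s is Wednesday. For year 52: 52÷12 = 4 r 4, and 4÷4 = 1, so 4+4+1 = 9.
Wednesday + 9 ≡ Friday — that's 2352's doomsday.
In November the doomsday date is Nov 7.
Nov 25 is 18 days after Nov 7; 18 mod 7 = 4, so Friday + 4 = Tuesday.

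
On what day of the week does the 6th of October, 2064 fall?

Monday

Doomsday rule: the anchor day for the 2000s is Tuesday. For year 64: 64÷12 = 5 r 4, and 4÷4 = 1, so 5+4+1 = 10.
Tuesday + 10 ≡ Friday — that's 2064's doomsday.
In October the doomsday date is Oct 10.
Oct 6 is 4 days before Oct 10; 4 mod 7 = 4, so Friday − 4 = Monday.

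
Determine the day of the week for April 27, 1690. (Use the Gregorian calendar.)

Doomsday rule: the anchor day for the 1600s is Tuesday. For year 90: 90÷12 = 7 r 6, and 6÷4 = 1, so 7+6+1 = 14.
Tuesday + 14 ≡ Tuesday — that's 1690's doomsday.
In April the doomsday date is Apr 4.
Apr 27 is 23 days after Apr 4; 23 mod 7 = 2, so Tuesday + 2 = Thursday.

Thursday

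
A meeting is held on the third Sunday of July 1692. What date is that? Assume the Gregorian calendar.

July 1, 1692 is a Tuesday.
The first Sunday is therefore July 6 (5 days later).
The third Sunday is 6 + 2×7 = July 20.

July 20, 1692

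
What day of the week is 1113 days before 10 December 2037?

Dec 10, 2037 is a Thursday.
1113 mod 7 = 0, so 1113 days before a Thursday is Thursday − 0 = Thursday.

Thursday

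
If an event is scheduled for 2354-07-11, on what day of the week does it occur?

Doomsday rule: the anchor day for the 2300s is Wednesday. For year 54: 54÷12 = 4 r 6, and 6÷4 = 1, so 4+6+1 = 11.
Wednesday + 11 ≡ Sunday — that's 2354's doomsday.
In July the doomsday date is Jul 11.
Jul 11 is the doomsday itself: Sunday.

Sunday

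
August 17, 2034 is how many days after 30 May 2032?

May 30, 2032 → May 30, 2033: 365 days.
May 30, 2033 → May 30, 2034: 365 days.
May 30, 2034 → Jun 30, 2034: 31 days (May has 31).
Jun 30, 2034 → Jul 30, 2034: 30 days (June has 30).
Jul 30, 2034 → Aug 17, 2034: 18 days.
Total: 809 days.

809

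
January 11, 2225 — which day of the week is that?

Tuesday

Doomsday rule: the anchor day for the 2200s is Friday. For year 25: 25÷12 = 2 r 1, and 1÷4 = 0, so 2+1+0 = 3.
Friday + 3 ≡ Monday — that's 2225's doomsday.
In January the doomsday date is Jan 3 (2225 is not a leap year).
Jan 11 is 8 days after Jan 3; 8 mod 7 = 1, so Monday + 1 = Tuesday.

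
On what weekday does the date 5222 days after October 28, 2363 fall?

Oct 28, 2363 is a Monday.
5222 mod 7 = 0, so 5222 days after a Monday is Monday + 0 = Monday.

Monday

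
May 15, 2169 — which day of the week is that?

Doomsday rule: the anchor day for the 2100s is Sunday. For year 69: 69÷12 = 5 r 9, and 9÷4 = 2, so 5+9+2 = 16.
Sunday + 16 ≡ Tuesday — that's 2169's doomsday.
In May the doomsday date is May 9.
May 15 is 6 days after May 9; 6 mod 7 = 6, so Tuesday + 6 = Monday.

Monday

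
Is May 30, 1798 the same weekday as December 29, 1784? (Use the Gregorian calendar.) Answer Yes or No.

From Dec 29, 1784 to May 30, 1798 is 4900 days.
4900 mod 7 = 0, so they are the same weekday.
(Dec 29, 1784 is a Wednesday; May 30, 1798 is a Wednesday.)

Yes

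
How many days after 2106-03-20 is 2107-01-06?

Mar 20, 2106 → Apr 20, 2106: 31 days (March has 31).
Apr 20, 2106 → May 20, 2106: 30 days (April has 30).
May 20, 2106 → Jun 20, 2106: 31 days (May has 31).
Jun 20, 2106 → Jul 20, 2106: 30 days (June has 30).
Jul 20, 2106 → Aug 20, 2106: 31 days (July has 31).
Aug 20, 2106 → Sep 20, 2106: 31 days (August has 31).
Sep 20, 2106 → Oct 20, 2106: 30 days (September has 30).
Oct 20, 2106 → Nov 20, 2106: 31 days (October has 31).
Nov 20, 2106 → Dec 20, 2106: 30 days (November has 30).
Dec 20, 2106 → Jan 6, 2107: 17 days.
Total: 292 days.

292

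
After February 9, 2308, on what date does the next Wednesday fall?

Feb 9, 2308 is a Sunday.
From Sunday to the next Wednesday is 3 days.
Feb 9, 2308 + 3 = Feb 12, 2308.

February 12, 2308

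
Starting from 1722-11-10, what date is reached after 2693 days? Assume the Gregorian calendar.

March 26, 1730

+365 (one year) → Nov 10, 1723 (2328 left).
+366 (one year; includes Feb 29, 1724) → Nov 10, 1724 (1962 left).
+365 (one year) → Nov 10, 1725 (1597 left).
+365 (one year) → Nov 10, 1726 (1232 left).
+365 (one year) → Nov 10, 1727 (867 left).
+366 (one year; includes Feb 29, 1728) → Nov 10, 1728 (501 left).
+365 (one year) → Nov 10, 1729 (136 left).
Nov has 30 days: +21 → Dec 1, 1729 (115 left).
Dec has 31 days: +31 → Jan 1, 1730 (84 left).
Jan has 31 days: +31 → Feb 1, 1730 (53 left).
Feb has 28 days: +28 → Mar 1, 1730 (25 left).
+25 → Mar 26, 1730.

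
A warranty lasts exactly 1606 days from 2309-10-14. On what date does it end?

+365 (one year) → Oct 14, 2310 (1241 left).
+365 (one year) → Oct 14, 2311 (876 left).
+366 (one year; includes Feb 29, 2312) → Oct 14, 2312 (510 left).
+365 (one year) → Oct 14, 2313 (145 left).
Oct has 31 days: +18 → Nov 1, 2313 (127 left).
Nov has 30 days: +30 → Dec 1, 2313 (97 left).
Dec has 31 days: +31 → Jan 1, 2314 (66 left).
Jan has 31 days: +31 → Feb 1, 2314 (35 left).
Feb has 28 days: +28 → Mar 1, 2314 (7 left).
+7 → Mar 8, 2314.

March 8, 2314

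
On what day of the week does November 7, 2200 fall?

Doomsday rule: the anchor day for the 2200s is Friday. For year 00: 0÷12 = 0 r 0, and 0÷4 = 0, so 0+0+0 = 0.
Friday + 0 ≡ Friday — that's 2200's doomsday.
In November the doomsday date is Nov 7.
Nov 7 is the doomsday itself: Friday.

Friday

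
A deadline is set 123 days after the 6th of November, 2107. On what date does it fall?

Nov has 30 days: +25 → Dec 1, 2107 (98 left).
Dec has 31 days: +31 → Jan 1, 2108 (67 left).
Jan has 31 days: +31 → Feb 1, 2108 (36 left).
Feb has 29 days: +29 → Mar 1, 2108 (7 left).
+7 → Mar 8, 2108.

March 8, 2108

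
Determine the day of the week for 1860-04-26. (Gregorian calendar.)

Thursday

Doomsday rule: the anchor day for the 1800s is Friday. For year 60: 60÷12 = 5 r 0, and 0÷4 = 0, so 5+0+0 = 5.
Friday + 5 ≡ Wednesday — that's 1860's doomsday.
In April the doomsday date is Apr 4.
Apr 26 is 22 days after Apr 4; 22 mod 7 = 1, so Wednesday + 1 = Thursday.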